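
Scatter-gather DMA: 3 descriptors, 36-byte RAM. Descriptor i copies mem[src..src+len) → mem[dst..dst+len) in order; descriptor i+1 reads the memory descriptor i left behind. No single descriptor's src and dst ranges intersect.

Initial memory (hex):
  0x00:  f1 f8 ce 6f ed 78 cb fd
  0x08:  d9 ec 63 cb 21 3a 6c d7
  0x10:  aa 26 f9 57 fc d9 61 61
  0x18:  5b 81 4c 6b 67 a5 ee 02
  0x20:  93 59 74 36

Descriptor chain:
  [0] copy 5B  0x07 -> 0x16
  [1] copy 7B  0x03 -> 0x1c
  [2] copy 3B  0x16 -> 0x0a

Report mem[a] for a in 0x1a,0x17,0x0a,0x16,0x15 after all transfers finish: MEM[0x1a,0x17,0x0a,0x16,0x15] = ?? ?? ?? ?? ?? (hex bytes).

[0] 0x07->0x16 len=5 : fd d9 ec 63 cb
[1] 0x03->0x1c len=7 : 6f ed 78 cb fd d9 ec
[2] 0x16->0x0a len=3 : fd d9 ec
query mem[0x1a]=0xcb, mem[0x17]=0xd9, mem[0x0a]=0xfd, mem[0x16]=0xfd, mem[0x15]=0xd9

MEM[0x1a,0x17,0x0a,0x16,0x15] = cb d9 fd fd d9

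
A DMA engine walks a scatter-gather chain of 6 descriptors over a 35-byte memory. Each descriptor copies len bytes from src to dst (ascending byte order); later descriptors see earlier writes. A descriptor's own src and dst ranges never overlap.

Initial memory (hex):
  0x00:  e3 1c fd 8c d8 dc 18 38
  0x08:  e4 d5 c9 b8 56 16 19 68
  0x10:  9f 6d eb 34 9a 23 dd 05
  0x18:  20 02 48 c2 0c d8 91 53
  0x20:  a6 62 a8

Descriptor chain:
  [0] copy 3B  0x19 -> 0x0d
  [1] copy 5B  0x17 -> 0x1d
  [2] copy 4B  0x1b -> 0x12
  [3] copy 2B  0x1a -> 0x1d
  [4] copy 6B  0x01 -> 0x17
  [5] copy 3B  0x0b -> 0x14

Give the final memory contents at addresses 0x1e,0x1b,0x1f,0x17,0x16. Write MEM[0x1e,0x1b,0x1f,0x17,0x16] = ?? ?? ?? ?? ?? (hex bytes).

#0 dst[0x0d+3] := {0x02,0x48,0xc2}
#1 dst[0x1d+5] := {0x05,0x20,0x02,0x48,0xc2}
#2 dst[0x12+4] := {0xc2,0x0c,0x05,0x20}
#3 dst[0x1d+2] := {0x48,0xc2}
#4 dst[0x17+6] := {0x1c,0xfd,0x8c,0xd8,0xdc,0x18}
#5 dst[0x14+3] := {0xb8,0x56,0x02}
query mem[0x1e]=0xc2, mem[0x1b]=0xdc, mem[0x1f]=0x02, mem[0x17]=0x1c, mem[0x16]=0x02

MEM[0x1e,0x1b,0x1f,0x17,0x16] = c2 dc 02 1c 02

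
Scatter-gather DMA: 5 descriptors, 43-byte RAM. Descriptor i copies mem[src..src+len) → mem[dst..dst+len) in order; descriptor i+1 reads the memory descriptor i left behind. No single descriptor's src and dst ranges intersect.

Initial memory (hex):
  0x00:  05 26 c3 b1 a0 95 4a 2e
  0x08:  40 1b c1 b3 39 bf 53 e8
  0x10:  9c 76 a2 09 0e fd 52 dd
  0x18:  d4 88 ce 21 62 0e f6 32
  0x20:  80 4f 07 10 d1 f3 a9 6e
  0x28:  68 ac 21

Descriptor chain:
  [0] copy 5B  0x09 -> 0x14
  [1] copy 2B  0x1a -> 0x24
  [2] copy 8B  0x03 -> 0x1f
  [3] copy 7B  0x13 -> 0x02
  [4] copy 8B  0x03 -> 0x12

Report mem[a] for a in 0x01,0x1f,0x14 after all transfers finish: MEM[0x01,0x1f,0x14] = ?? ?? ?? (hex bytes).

MEM[0x01,0x1f,0x14] = 26 b1 b3

  after D0: wrote 5B at 0x14 = 1bc1b339bf
  after D1: wrote 2B at 0x24 = ce21
  after D2: wrote 8B at 0x1f = b1a0954a2e401bc1
  after D3: wrote 7B at 0x02 = 091bc1b339bf88
  after D4: wrote 8B at 0x12 = 1bc1b339bf881bc1
query mem[0x01]=0x26, mem[0x1f]=0xb1, mem[0x14]=0xb3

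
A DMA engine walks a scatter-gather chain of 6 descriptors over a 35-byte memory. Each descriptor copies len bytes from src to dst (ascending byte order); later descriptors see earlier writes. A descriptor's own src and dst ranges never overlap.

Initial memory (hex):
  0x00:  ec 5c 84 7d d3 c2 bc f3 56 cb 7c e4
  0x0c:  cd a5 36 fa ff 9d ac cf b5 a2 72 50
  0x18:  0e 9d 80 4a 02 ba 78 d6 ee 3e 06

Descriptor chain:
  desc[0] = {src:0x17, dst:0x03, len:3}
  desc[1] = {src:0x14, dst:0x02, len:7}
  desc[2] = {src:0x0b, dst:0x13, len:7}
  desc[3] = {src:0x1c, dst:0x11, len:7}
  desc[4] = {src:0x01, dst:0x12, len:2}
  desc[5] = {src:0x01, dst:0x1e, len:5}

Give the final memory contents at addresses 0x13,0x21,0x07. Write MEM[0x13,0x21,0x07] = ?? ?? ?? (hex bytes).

MEM[0x13,0x21,0x07] = b5 72 9d

#0 dst[0x03+3] := {0x50,0x0e,0x9d}
#1 dst[0x02+7] := {0xb5,0xa2,0x72,0x50,0x0e,0x9d,0x80}
#2 dst[0x13+7] := {0xe4,0xcd,0xa5,0x36,0xfa,0xff,0x9d}
#3 dst[0x11+7] := {0x02,0xba,0x78,0xd6,0xee,0x3e,0x06}
#4 dst[0x12+2] := {0x5c,0xb5}
#5 dst[0x1e+5] := {0x5c,0xb5,0xa2,0x72,0x50}
query mem[0x13]=0xb5, mem[0x21]=0x72, mem[0x07]=0x9d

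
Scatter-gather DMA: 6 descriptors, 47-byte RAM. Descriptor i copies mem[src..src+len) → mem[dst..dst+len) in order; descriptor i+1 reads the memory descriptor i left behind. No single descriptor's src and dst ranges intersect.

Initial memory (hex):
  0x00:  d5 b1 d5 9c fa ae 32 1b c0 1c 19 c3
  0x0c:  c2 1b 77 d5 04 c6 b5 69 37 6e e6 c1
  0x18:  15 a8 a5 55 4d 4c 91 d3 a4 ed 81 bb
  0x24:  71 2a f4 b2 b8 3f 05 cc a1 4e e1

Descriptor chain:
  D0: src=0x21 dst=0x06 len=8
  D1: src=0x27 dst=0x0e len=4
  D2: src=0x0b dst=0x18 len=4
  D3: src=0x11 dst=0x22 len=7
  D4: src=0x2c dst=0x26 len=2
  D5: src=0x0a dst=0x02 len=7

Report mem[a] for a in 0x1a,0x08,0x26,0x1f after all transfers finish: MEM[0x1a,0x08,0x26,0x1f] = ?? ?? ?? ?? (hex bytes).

[0] 0x21->0x06 len=8 : ed 81 bb 71 2a f4 b2 b8
[1] 0x27->0x0e len=4 : b2 b8 3f 05
[2] 0x0b->0x18 len=4 : f4 b2 b8 b2
[3] 0x11->0x22 len=7 : 05 b5 69 37 6e e6 c1
[4] 0x2c->0x26 len=2 : a1 4e
[5] 0x0a->0x02 len=7 : 2a f4 b2 b8 b2 b8 3f
query mem[0x1a]=0xb8, mem[0x08]=0x3f, mem[0x26]=0xa1, mem[0x1f]=0xd3

MEM[0x1a,0x08,0x26,0x1f] = b8 3f a1 d3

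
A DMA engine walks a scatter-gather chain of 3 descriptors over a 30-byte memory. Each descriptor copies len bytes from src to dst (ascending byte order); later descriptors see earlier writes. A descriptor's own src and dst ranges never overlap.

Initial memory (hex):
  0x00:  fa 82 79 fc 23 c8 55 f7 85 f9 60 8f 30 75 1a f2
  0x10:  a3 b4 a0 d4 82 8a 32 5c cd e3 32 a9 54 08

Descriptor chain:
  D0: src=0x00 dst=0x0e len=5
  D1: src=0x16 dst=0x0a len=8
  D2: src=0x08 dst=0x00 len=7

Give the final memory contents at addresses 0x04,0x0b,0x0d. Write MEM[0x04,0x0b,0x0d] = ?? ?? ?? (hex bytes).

MEM[0x04,0x0b,0x0d] = cd 5c e3

  after D0: wrote 5B at 0x0e = fa8279fc23
  after D1: wrote 8B at 0x0a = 325ccde332a95408
  after D2: wrote 7B at 0x00 = 85f9325ccde332
query mem[0x04]=0xcd, mem[0x0b]=0x5c, mem[0x0d]=0xe3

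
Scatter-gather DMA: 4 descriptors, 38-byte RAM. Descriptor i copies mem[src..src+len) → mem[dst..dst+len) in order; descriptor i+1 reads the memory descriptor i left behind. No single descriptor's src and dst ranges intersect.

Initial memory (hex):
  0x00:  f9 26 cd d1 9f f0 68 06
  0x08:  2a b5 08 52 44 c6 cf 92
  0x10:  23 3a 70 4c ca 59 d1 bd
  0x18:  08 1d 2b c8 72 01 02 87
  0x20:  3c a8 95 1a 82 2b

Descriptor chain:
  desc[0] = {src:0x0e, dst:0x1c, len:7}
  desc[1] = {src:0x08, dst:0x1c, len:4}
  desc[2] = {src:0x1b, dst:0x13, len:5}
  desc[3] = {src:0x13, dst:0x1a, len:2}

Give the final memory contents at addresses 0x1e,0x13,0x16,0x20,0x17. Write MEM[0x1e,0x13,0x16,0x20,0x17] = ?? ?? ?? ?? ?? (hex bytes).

#0 dst[0x1c+7] := {0xcf,0x92,0x23,0x3a,0x70,0x4c,0xca}
#1 dst[0x1c+4] := {0x2a,0xb5,0x08,0x52}
#2 dst[0x13+5] := {0xc8,0x2a,0xb5,0x08,0x52}
#3 dst[0x1a+2] := {0xc8,0x2a}
query mem[0x1e]=0x08, mem[0x13]=0xc8, mem[0x16]=0x08, mem[0x20]=0x70, mem[0x17]=0x52

MEM[0x1e,0x13,0x16,0x20,0x17] = 08 c8 08 70 52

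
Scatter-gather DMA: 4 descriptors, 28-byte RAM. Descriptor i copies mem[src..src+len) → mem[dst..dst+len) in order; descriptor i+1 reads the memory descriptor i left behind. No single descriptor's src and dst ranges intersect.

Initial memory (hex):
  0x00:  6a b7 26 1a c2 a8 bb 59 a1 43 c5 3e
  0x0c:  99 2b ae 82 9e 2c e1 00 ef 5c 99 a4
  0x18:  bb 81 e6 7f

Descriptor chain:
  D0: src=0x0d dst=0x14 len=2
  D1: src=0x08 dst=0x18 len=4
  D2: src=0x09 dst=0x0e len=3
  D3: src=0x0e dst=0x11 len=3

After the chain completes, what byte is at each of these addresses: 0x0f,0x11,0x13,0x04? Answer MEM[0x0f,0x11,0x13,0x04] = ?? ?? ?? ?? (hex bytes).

D0: mem[0x14..0x15] <- [2b ae]
D1: mem[0x18..0x1b] <- [a1 43 c5 3e]
D2: mem[0x0e..0x10] <- [43 c5 3e]
D3: mem[0x11..0x13] <- [43 c5 3e]
query mem[0x0f]=0xc5, mem[0x11]=0x43, mem[0x13]=0x3e, mem[0x04]=0xc2

MEM[0x0f,0x11,0x13,0x04] = c5 43 3e c2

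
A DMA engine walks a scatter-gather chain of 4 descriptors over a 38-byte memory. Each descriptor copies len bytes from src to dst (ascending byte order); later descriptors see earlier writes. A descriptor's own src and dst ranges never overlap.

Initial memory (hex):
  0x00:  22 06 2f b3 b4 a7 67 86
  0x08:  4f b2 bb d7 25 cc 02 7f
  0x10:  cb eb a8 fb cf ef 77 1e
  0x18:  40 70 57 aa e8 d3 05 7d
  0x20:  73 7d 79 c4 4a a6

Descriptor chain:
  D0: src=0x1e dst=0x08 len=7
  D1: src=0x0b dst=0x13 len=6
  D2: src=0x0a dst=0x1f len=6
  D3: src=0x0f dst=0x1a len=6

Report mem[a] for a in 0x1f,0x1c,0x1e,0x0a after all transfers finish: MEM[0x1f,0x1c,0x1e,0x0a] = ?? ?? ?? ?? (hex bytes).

MEM[0x1f,0x1c,0x1e,0x0a] = 79 eb 7d 73

D0: mem[0x08..0x0e] <- [05 7d 73 7d 79 c4 4a]
D1: mem[0x13..0x18] <- [7d 79 c4 4a 7f cb]
D2: mem[0x1f..0x24] <- [73 7d 79 c4 4a 7f]
D3: mem[0x1a..0x1f] <- [7f cb eb a8 7d 79]
query mem[0x1f]=0x79, mem[0x1c]=0xeb, mem[0x1e]=0x7d, mem[0x0a]=0x73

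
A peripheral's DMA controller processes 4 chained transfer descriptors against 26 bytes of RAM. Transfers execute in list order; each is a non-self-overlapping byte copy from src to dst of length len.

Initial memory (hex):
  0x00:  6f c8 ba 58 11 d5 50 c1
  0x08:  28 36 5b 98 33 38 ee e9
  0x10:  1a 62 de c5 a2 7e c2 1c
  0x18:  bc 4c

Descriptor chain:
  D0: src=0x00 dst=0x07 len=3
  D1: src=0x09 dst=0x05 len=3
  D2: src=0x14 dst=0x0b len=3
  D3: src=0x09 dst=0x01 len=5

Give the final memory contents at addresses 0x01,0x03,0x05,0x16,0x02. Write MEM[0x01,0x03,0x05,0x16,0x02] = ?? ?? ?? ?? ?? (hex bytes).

D0: mem[0x07..0x09] <- [6f c8 ba]
D1: mem[0x05..0x07] <- [ba 5b 98]
D2: mem[0x0b..0x0d] <- [a2 7e c2]
D3: mem[0x01..0x05] <- [ba 5b a2 7e c2]
query mem[0x01]=0xba, mem[0x03]=0xa2, mem[0x05]=0xc2, mem[0x16]=0xc2, mem[0x02]=0x5b

MEM[0x01,0x03,0x05,0x16,0x02] = ba a2 c2 c2 5b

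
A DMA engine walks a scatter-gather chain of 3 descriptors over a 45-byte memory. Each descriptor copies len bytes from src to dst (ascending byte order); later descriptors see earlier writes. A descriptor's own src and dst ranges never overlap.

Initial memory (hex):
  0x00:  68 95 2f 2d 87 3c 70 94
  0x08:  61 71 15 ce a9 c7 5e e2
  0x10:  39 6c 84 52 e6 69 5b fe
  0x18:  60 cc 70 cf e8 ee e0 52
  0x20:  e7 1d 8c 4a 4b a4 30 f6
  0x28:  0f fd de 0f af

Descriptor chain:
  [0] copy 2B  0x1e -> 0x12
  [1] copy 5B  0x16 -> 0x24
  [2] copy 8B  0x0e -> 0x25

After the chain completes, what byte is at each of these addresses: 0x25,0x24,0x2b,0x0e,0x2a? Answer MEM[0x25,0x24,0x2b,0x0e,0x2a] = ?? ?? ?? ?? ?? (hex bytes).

  after D0: wrote 2B at 0x12 = e052
  after D1: wrote 5B at 0x24 = 5bfe60cc70
  after D2: wrote 8B at 0x25 = 5ee2396ce052e669
query mem[0x25]=0x5e, mem[0x24]=0x5b, mem[0x2b]=0xe6, mem[0x0e]=0x5e, mem[0x2a]=0x52

MEM[0x25,0x24,0x2b,0x0e,0x2a] = 5e 5b e6 5e 52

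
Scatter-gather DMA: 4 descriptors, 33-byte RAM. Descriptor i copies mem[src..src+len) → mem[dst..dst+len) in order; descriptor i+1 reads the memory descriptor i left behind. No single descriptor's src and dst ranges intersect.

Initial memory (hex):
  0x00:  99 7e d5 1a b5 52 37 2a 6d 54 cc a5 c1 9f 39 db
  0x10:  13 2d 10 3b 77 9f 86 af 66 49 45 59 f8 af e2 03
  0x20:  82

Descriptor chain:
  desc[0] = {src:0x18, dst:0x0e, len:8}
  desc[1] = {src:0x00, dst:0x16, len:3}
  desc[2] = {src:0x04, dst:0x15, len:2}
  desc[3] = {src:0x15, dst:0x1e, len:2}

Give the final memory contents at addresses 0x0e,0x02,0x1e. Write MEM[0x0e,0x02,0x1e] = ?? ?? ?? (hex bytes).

MEM[0x0e,0x02,0x1e] = 66 d5 b5

#0 dst[0x0e+8] := {0x66,0x49,0x45,0x59,0xf8,0xaf,0xe2,0x03}
#1 dst[0x16+3] := {0x99,0x7e,0xd5}
#2 dst[0x15+2] := {0xb5,0x52}
#3 dst[0x1e+2] := {0xb5,0x52}
query mem[0x0e]=0x66, mem[0x02]=0xd5, mem[0x1e]=0xb5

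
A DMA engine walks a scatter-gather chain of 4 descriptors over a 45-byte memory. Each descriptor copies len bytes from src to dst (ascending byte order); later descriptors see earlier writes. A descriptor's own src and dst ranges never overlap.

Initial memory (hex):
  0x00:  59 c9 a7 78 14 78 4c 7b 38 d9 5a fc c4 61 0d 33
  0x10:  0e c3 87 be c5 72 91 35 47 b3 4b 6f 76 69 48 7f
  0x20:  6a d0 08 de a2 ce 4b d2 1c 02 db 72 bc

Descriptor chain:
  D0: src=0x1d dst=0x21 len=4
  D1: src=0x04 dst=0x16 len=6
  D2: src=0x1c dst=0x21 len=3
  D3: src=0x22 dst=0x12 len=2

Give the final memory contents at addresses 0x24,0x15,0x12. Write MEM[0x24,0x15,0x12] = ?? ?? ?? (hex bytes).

MEM[0x24,0x15,0x12] = 6a 72 69

  after D0: wrote 4B at 0x21 = 69487f6a
  after D1: wrote 6B at 0x16 = 14784c7b38d9
  after D2: wrote 3B at 0x21 = 766948
  after D3: wrote 2B at 0x12 = 6948
query mem[0x24]=0x6a, mem[0x15]=0x72, mem[0x12]=0x69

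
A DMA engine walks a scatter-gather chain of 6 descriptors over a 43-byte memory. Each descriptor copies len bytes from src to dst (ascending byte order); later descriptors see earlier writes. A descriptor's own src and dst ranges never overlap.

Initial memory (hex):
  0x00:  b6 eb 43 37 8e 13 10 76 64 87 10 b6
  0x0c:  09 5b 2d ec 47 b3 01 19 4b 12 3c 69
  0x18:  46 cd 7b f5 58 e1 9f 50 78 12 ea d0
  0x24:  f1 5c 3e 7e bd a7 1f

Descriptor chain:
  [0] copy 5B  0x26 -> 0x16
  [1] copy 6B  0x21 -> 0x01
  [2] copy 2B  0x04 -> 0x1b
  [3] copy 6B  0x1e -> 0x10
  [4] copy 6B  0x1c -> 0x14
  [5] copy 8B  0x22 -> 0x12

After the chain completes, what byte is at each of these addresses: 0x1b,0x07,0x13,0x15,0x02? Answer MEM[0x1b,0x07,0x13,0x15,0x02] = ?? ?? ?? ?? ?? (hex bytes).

MEM[0x1b,0x07,0x13,0x15,0x02] = f1 76 d0 5c ea

#0 dst[0x16+5] := {0x3e,0x7e,0xbd,0xa7,0x1f}
#1 dst[0x01+6] := {0x12,0xea,0xd0,0xf1,0x5c,0x3e}
#2 dst[0x1b+2] := {0xf1,0x5c}
#3 dst[0x10+6] := {0x9f,0x50,0x78,0x12,0xea,0xd0}
#4 dst[0x14+6] := {0x5c,0xe1,0x9f,0x50,0x78,0x12}
#5 dst[0x12+8] := {0xea,0xd0,0xf1,0x5c,0x3e,0x7e,0xbd,0xa7}
query mem[0x1b]=0xf1, mem[0x07]=0x76, mem[0x13]=0xd0, mem[0x15]=0x5c, mem[0x02]=0xea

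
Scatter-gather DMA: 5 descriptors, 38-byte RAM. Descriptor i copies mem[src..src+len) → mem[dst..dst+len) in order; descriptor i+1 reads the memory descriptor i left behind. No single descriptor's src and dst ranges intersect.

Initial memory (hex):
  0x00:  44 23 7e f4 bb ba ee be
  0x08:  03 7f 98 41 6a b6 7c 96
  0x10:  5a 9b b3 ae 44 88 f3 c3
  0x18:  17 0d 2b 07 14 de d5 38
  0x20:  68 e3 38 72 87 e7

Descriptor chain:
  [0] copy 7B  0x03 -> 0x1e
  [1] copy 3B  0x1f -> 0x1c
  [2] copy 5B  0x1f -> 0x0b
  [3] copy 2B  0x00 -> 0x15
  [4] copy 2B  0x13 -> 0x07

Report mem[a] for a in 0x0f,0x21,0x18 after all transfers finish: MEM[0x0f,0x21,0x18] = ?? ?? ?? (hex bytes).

D0: mem[0x1e..0x24] <- [f4 bb ba ee be 03 7f]
D1: mem[0x1c..0x1e] <- [bb ba ee]
D2: mem[0x0b..0x0f] <- [bb ba ee be 03]
D3: mem[0x15..0x16] <- [44 23]
D4: mem[0x07..0x08] <- [ae 44]
query mem[0x0f]=0x03, mem[0x21]=0xee, mem[0x18]=0x17

MEM[0x0f,0x21,0x18] = 03 ee 17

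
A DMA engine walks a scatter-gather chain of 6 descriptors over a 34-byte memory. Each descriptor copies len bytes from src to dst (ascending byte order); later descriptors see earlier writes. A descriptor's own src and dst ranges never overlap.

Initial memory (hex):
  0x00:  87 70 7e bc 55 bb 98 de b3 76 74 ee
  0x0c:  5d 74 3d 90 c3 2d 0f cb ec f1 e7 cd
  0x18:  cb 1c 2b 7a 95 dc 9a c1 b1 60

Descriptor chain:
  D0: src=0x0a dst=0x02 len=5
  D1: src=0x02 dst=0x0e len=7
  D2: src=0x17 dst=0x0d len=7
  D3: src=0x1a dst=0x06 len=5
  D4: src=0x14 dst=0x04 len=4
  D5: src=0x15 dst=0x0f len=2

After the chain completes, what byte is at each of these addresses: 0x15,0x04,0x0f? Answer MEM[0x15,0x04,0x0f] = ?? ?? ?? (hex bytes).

MEM[0x15,0x04,0x0f] = f1 b3 f1

D0: mem[0x02..0x06] <- [74 ee 5d 74 3d]
D1: mem[0x0e..0x14] <- [74 ee 5d 74 3d de b3]
D2: mem[0x0d..0x13] <- [cd cb 1c 2b 7a 95 dc]
D3: mem[0x06..0x0a] <- [2b 7a 95 dc 9a]
D4: mem[0x04..0x07] <- [b3 f1 e7 cd]
D5: mem[0x0f..0x10] <- [f1 e7]
query mem[0x15]=0xf1, mem[0x04]=0xb3, mem[0x0f]=0xf1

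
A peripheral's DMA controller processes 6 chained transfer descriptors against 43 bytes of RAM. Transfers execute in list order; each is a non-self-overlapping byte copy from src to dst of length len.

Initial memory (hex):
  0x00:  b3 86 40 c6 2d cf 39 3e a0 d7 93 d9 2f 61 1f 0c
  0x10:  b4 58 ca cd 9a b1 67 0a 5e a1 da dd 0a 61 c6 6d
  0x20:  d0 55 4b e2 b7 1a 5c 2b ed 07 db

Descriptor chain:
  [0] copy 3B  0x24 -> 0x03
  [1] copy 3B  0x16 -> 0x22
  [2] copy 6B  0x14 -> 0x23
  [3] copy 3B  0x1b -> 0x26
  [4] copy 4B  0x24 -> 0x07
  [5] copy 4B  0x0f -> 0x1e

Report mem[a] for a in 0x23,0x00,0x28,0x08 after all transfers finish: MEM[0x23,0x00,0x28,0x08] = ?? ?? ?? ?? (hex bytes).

D0: mem[0x03..0x05] <- [b7 1a 5c]
D1: mem[0x22..0x24] <- [67 0a 5e]
D2: mem[0x23..0x28] <- [9a b1 67 0a 5e a1]
D3: mem[0x26..0x28] <- [dd 0a 61]
D4: mem[0x07..0x0a] <- [b1 67 dd 0a]
D5: mem[0x1e..0x21] <- [0c b4 58 ca]
query mem[0x23]=0x9a, mem[0x00]=0xb3, mem[0x28]=0x61, mem[0x08]=0x67

MEM[0x23,0x00,0x28,0x08] = 9a b3 61 67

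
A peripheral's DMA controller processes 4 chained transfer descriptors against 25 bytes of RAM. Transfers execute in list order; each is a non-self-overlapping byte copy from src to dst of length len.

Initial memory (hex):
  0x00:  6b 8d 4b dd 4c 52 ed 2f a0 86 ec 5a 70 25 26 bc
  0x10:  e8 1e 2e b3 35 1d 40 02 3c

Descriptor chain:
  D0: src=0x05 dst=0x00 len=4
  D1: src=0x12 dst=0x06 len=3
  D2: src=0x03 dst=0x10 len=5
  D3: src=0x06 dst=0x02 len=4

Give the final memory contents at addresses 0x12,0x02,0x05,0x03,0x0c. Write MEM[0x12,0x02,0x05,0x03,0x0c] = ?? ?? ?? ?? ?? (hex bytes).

MEM[0x12,0x02,0x05,0x03,0x0c] = 52 2e 86 b3 70

  after D0: wrote 4B at 0x00 = 52ed2fa0
  after D1: wrote 3B at 0x06 = 2eb335
  after D2: wrote 5B at 0x10 = a04c522eb3
  after D3: wrote 4B at 0x02 = 2eb33586
query mem[0x12]=0x52, mem[0x02]=0x2e, mem[0x05]=0x86, mem[0x03]=0xb3, mem[0x0c]=0x70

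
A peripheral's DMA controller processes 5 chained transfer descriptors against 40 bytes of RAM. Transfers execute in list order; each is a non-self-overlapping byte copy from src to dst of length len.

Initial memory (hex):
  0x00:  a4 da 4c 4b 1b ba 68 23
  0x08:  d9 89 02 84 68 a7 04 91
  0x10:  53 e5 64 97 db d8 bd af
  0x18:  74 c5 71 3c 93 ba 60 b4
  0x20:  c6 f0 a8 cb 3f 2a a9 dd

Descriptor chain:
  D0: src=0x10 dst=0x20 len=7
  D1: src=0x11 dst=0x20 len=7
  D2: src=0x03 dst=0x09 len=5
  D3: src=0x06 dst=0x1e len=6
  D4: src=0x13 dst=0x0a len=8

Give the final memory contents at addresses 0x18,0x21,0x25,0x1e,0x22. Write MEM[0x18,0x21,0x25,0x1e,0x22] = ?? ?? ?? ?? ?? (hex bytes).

  after D0: wrote 7B at 0x20 = 53e56497dbd8bd
  after D1: wrote 7B at 0x20 = e56497dbd8bdaf
  after D2: wrote 5B at 0x09 = 4b1bba6823
  after D3: wrote 6B at 0x1e = 6823d94b1bba
  after D4: wrote 8B at 0x0a = 97dbd8bdaf74c571
query mem[0x18]=0x74, mem[0x21]=0x4b, mem[0x25]=0xbd, mem[0x1e]=0x68, mem[0x22]=0x1b

MEM[0x18,0x21,0x25,0x1e,0x22] = 74 4b bd 68 1b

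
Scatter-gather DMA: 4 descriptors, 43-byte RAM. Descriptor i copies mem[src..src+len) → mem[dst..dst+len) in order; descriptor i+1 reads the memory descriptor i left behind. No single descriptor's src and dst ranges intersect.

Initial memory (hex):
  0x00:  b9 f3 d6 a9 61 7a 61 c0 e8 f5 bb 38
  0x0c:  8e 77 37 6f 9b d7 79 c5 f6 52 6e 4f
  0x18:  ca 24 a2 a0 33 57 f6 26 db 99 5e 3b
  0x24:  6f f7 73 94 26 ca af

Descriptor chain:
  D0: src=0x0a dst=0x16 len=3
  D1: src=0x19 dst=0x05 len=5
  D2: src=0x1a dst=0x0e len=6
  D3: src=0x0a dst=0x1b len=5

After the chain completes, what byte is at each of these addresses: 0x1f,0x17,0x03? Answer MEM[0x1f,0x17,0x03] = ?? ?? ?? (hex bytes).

MEM[0x1f,0x17,0x03] = a2 38 a9

#0 dst[0x16+3] := {0xbb,0x38,0x8e}
#1 dst[0x05+5] := {0x24,0xa2,0xa0,0x33,0x57}
#2 dst[0x0e+6] := {0xa2,0xa0,0x33,0x57,0xf6,0x26}
#3 dst[0x1b+5] := {0xbb,0x38,0x8e,0x77,0xa2}
query mem[0x1f]=0xa2, mem[0x17]=0x38, mem[0x03]=0xa9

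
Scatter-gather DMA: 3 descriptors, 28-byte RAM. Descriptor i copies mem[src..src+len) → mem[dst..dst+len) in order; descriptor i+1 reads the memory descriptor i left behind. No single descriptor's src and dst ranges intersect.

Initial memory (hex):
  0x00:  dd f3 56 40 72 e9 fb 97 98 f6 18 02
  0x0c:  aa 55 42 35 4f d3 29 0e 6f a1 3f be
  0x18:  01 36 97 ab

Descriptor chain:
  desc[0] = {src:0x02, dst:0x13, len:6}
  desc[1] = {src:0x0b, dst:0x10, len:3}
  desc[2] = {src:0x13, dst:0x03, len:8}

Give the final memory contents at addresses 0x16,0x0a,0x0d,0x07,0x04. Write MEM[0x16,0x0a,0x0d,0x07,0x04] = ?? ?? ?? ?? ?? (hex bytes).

[0] 0x02->0x13 len=6 : 56 40 72 e9 fb 97
[1] 0x0b->0x10 len=3 : 02 aa 55
[2] 0x13->0x03 len=8 : 56 40 72 e9 fb 97 36 97
query mem[0x16]=0xe9, mem[0x0a]=0x97, mem[0x0d]=0x55, mem[0x07]=0xfb, mem[0x04]=0x40

MEM[0x16,0x0a,0x0d,0x07,0x04] = e9 97 55 fb 40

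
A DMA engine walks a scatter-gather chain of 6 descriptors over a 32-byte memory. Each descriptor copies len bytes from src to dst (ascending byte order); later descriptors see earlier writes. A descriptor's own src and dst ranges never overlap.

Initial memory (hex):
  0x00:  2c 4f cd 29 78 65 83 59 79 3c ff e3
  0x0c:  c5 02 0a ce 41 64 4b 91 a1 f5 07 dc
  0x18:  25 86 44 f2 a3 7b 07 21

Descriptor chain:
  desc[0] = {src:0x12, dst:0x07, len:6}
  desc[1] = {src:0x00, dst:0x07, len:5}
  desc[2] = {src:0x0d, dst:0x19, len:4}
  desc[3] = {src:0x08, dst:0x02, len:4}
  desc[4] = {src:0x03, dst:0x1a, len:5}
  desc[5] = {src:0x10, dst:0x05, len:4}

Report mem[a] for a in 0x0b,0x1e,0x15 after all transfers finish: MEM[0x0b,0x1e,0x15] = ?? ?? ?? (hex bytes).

[0] 0x12->0x07 len=6 : 4b 91 a1 f5 07 dc
[1] 0x00->0x07 len=5 : 2c 4f cd 29 78
[2] 0x0d->0x19 len=4 : 02 0a ce 41
[3] 0x08->0x02 len=4 : 4f cd 29 78
[4] 0x03->0x1a len=5 : cd 29 78 83 2c
[5] 0x10->0x05 len=4 : 41 64 4b 91
query mem[0x0b]=0x78, mem[0x1e]=0x2c, mem[0x15]=0xf5

MEM[0x0b,0x1e,0x15] = 78 2c f5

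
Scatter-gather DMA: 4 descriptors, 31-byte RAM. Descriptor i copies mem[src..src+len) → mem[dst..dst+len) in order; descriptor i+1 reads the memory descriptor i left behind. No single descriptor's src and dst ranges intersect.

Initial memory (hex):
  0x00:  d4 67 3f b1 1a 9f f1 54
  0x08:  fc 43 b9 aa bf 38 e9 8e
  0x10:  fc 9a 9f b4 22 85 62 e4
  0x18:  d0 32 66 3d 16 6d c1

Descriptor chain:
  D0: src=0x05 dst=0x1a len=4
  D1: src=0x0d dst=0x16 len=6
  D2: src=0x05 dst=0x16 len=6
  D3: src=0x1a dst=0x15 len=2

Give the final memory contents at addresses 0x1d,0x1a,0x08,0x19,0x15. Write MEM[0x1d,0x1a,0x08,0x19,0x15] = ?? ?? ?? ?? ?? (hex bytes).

#0 dst[0x1a+4] := {0x9f,0xf1,0x54,0xfc}
#1 dst[0x16+6] := {0x38,0xe9,0x8e,0xfc,0x9a,0x9f}
#2 dst[0x16+6] := {0x9f,0xf1,0x54,0xfc,0x43,0xb9}
#3 dst[0x15+2] := {0x43,0xb9}
query mem[0x1d]=0xfc, mem[0x1a]=0x43, mem[0x08]=0xfc, mem[0x19]=0xfc, mem[0x15]=0x43

MEM[0x1d,0x1a,0x08,0x19,0x15] = fc 43 fc fc 43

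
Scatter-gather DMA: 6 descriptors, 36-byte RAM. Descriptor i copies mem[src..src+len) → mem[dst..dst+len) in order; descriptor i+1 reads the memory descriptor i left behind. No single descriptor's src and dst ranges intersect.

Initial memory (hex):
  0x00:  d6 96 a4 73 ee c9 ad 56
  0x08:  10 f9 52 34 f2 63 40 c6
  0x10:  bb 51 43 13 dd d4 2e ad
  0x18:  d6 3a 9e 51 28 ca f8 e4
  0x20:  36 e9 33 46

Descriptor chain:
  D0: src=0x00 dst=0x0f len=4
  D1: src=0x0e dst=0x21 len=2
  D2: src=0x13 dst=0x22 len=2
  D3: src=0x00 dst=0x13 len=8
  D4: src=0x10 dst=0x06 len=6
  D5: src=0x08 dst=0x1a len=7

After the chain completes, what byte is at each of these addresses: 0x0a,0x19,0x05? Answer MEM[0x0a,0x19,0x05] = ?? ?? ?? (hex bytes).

MEM[0x0a,0x19,0x05] = 96 ad c9

[0] 0x00->0x0f len=4 : d6 96 a4 73
[1] 0x0e->0x21 len=2 : 40 d6
[2] 0x13->0x22 len=2 : 13 dd
[3] 0x00->0x13 len=8 : d6 96 a4 73 ee c9 ad 56
[4] 0x10->0x06 len=6 : 96 a4 73 d6 96 a4
[5] 0x08->0x1a len=7 : 73 d6 96 a4 f2 63 40
query mem[0x0a]=0x96, mem[0x19]=0xad, mem[0x05]=0xc9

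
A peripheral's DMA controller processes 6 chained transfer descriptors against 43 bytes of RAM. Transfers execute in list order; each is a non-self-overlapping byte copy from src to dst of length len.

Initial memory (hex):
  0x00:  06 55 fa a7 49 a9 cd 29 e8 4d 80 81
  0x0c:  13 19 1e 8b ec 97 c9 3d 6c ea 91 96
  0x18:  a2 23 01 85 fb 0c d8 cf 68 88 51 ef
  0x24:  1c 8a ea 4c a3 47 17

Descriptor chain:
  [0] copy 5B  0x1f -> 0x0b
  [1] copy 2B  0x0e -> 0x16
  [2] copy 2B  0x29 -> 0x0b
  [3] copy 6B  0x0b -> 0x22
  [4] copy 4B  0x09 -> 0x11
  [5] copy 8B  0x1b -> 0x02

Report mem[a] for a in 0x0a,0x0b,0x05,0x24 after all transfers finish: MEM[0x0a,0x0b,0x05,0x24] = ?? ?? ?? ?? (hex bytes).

MEM[0x0a,0x0b,0x05,0x24] = 80 47 d8 88

#0 dst[0x0b+5] := {0xcf,0x68,0x88,0x51,0xef}
#1 dst[0x16+2] := {0x51,0xef}
#2 dst[0x0b+2] := {0x47,0x17}
#3 dst[0x22+6] := {0x47,0x17,0x88,0x51,0xef,0xec}
#4 dst[0x11+4] := {0x4d,0x80,0x47,0x17}
#5 dst[0x02+8] := {0x85,0xfb,0x0c,0xd8,0xcf,0x68,0x88,0x47}
query mem[0x0a]=0x80, mem[0x0b]=0x47, mem[0x05]=0xd8, mem[0x24]=0x88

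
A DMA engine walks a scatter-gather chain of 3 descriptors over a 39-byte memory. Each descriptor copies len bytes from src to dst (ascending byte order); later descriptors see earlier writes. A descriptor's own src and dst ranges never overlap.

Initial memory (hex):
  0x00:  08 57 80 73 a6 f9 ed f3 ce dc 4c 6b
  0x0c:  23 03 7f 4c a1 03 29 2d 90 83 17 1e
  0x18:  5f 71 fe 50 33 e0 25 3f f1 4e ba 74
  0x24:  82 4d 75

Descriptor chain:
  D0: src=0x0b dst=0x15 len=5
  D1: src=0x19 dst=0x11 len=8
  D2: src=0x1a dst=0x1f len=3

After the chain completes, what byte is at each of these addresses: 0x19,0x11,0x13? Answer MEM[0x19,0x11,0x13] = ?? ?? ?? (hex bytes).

D0: mem[0x15..0x19] <- [6b 23 03 7f 4c]
D1: mem[0x11..0x18] <- [4c fe 50 33 e0 25 3f f1]
D2: mem[0x1f..0x21] <- [fe 50 33]
query mem[0x19]=0x4c, mem[0x11]=0x4c, mem[0x13]=0x50

MEM[0x19,0x11,0x13] = 4c 4c 50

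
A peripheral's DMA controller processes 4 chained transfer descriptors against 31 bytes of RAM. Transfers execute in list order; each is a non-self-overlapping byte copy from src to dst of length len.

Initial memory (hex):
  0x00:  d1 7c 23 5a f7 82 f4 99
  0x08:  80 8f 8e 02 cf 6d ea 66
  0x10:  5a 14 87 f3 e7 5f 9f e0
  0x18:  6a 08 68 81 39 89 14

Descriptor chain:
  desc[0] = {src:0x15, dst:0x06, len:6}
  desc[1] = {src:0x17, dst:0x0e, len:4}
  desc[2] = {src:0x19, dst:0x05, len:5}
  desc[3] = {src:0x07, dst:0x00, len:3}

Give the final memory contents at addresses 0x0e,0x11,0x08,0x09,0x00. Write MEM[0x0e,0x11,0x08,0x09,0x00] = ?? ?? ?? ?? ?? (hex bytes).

MEM[0x0e,0x11,0x08,0x09,0x00] = e0 68 39 89 81

#0 dst[0x06+6] := {0x5f,0x9f,0xe0,0x6a,0x08,0x68}
#1 dst[0x0e+4] := {0xe0,0x6a,0x08,0x68}
#2 dst[0x05+5] := {0x08,0x68,0x81,0x39,0x89}
#3 dst[0x00+3] := {0x81,0x39,0x89}
query mem[0x0e]=0xe0, mem[0x11]=0x68, mem[0x08]=0x39, mem[0x09]=0x89, mem[0x00]=0x81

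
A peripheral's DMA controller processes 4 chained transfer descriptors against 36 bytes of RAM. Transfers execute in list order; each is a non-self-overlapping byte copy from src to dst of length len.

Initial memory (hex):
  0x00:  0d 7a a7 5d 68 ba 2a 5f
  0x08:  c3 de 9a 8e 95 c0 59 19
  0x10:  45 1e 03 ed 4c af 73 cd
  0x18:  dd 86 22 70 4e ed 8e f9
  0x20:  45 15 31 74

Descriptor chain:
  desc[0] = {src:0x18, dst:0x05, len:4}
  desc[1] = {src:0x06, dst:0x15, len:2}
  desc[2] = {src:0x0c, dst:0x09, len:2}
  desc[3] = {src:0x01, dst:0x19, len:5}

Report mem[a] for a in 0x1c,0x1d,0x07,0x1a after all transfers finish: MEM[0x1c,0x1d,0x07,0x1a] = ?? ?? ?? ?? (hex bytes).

[0] 0x18->0x05 len=4 : dd 86 22 70
[1] 0x06->0x15 len=2 : 86 22
[2] 0x0c->0x09 len=2 : 95 c0
[3] 0x01->0x19 len=5 : 7a a7 5d 68 dd
query mem[0x1c]=0x68, mem[0x1d]=0xdd, mem[0x07]=0x22, mem[0x1a]=0xa7

MEM[0x1c,0x1d,0x07,0x1a] = 68 dd 22 a7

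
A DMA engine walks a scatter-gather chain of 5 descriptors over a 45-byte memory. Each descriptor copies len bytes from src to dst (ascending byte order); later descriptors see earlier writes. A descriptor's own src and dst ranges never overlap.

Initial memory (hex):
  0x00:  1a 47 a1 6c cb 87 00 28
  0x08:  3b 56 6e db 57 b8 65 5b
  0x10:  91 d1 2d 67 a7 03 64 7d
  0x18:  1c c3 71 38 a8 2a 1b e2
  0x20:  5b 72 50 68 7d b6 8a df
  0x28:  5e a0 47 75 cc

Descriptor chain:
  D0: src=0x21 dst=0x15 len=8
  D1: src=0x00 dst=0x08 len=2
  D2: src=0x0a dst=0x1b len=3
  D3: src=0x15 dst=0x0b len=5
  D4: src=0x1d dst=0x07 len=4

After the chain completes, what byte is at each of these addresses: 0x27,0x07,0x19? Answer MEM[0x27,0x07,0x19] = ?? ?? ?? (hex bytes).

#0 dst[0x15+8] := {0x72,0x50,0x68,0x7d,0xb6,0x8a,0xdf,0x5e}
#1 dst[0x08+2] := {0x1a,0x47}
#2 dst[0x1b+3] := {0x6e,0xdb,0x57}
#3 dst[0x0b+5] := {0x72,0x50,0x68,0x7d,0xb6}
#4 dst[0x07+4] := {0x57,0x1b,0xe2,0x5b}
query mem[0x27]=0xdf, mem[0x07]=0x57, mem[0x19]=0xb6

MEM[0x27,0x07,0x19] = df 57 b6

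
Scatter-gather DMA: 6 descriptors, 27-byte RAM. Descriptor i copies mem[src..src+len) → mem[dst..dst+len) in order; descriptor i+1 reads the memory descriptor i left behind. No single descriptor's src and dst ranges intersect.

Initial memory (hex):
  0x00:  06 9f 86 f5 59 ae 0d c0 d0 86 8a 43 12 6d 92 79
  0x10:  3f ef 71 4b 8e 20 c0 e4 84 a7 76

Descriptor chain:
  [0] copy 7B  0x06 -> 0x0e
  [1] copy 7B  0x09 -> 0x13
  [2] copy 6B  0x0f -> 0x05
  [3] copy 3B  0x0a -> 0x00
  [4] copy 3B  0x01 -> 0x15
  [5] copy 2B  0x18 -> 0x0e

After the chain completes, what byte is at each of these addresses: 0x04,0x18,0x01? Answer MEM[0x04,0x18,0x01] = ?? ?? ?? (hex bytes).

MEM[0x04,0x18,0x01] = 59 0d 43

#0 dst[0x0e+7] := {0x0d,0xc0,0xd0,0x86,0x8a,0x43,0x12}
#1 dst[0x13+7] := {0x86,0x8a,0x43,0x12,0x6d,0x0d,0xc0}
#2 dst[0x05+6] := {0xc0,0xd0,0x86,0x8a,0x86,0x8a}
#3 dst[0x00+3] := {0x8a,0x43,0x12}
#4 dst[0x15+3] := {0x43,0x12,0xf5}
#5 dst[0x0e+2] := {0x0d,0xc0}
query mem[0x04]=0x59, mem[0x18]=0x0d, mem[0x01]=0x43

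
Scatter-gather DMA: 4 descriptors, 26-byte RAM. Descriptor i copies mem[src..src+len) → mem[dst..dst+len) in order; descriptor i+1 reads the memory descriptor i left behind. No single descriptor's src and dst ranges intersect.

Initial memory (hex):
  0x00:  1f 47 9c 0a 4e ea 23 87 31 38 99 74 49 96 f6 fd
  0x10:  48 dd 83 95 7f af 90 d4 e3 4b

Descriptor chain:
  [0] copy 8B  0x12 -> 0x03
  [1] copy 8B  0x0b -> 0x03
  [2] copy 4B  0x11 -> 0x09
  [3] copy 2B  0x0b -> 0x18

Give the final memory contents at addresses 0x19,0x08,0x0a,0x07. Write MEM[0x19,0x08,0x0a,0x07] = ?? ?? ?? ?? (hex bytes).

MEM[0x19,0x08,0x0a,0x07] = 7f 48 83 fd

  after D0: wrote 8B at 0x03 = 83957faf90d4e34b
  after D1: wrote 8B at 0x03 = 744996f6fd48dd83
  after D2: wrote 4B at 0x09 = dd83957f
  after D3: wrote 2B at 0x18 = 957f
query mem[0x19]=0x7f, mem[0x08]=0x48, mem[0x0a]=0x83, mem[0x07]=0xfd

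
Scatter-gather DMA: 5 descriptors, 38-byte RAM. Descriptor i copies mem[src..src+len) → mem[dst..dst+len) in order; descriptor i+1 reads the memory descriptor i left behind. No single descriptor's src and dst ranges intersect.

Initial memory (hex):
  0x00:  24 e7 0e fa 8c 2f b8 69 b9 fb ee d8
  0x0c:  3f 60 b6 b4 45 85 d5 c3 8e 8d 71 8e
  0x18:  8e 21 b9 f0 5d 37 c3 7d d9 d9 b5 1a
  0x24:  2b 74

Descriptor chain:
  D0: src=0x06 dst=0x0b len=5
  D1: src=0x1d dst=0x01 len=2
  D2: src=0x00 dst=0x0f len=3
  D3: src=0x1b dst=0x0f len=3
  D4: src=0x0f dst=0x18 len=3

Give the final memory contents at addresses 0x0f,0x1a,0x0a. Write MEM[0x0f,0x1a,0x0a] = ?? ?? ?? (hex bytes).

MEM[0x0f,0x1a,0x0a] = f0 37 ee

[0] 0x06->0x0b len=5 : b8 69 b9 fb ee
[1] 0x1d->0x01 len=2 : 37 c3
[2] 0x00->0x0f len=3 : 24 37 c3
[3] 0x1b->0x0f len=3 : f0 5d 37
[4] 0x0f->0x18 len=3 : f0 5d 37
query mem[0x0f]=0xf0, mem[0x1a]=0x37, mem[0x0a]=0xee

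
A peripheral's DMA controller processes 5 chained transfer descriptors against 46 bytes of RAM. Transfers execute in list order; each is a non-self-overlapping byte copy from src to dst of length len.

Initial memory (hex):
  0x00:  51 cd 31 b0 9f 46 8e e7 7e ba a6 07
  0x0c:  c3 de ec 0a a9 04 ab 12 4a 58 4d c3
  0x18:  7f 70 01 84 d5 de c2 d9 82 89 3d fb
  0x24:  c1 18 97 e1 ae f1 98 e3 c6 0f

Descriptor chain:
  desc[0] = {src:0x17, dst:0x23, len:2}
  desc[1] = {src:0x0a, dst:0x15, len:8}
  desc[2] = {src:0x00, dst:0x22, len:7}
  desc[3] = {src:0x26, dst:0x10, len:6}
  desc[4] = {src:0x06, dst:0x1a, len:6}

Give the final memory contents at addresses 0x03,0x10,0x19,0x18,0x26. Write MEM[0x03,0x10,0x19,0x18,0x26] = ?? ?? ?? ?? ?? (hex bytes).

[0] 0x17->0x23 len=2 : c3 7f
[1] 0x0a->0x15 len=8 : a6 07 c3 de ec 0a a9 04
[2] 0x00->0x22 len=7 : 51 cd 31 b0 9f 46 8e
[3] 0x26->0x10 len=6 : 9f 46 8e f1 98 e3
[4] 0x06->0x1a len=6 : 8e e7 7e ba a6 07
query mem[0x03]=0xb0, mem[0x10]=0x9f, mem[0x19]=0xec, mem[0x18]=0xde, mem[0x26]=0x9f

MEM[0x03,0x10,0x19,0x18,0x26] = b0 9f ec de 9f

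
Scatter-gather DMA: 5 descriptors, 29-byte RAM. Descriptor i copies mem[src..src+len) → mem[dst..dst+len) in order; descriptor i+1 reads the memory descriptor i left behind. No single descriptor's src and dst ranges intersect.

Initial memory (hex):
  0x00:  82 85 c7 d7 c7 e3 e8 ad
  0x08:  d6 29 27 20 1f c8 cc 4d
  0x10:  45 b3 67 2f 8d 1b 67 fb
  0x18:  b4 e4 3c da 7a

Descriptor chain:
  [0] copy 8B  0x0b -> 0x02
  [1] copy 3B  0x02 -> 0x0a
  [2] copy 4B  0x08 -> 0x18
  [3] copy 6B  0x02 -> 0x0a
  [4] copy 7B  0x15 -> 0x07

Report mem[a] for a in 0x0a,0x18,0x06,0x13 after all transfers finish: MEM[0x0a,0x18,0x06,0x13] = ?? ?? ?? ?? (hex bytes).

  after D0: wrote 8B at 0x02 = 201fc8cc4d45b367
  after D1: wrote 3B at 0x0a = 201fc8
  after D2: wrote 4B at 0x18 = b367201f
  after D3: wrote 6B at 0x0a = 201fc8cc4d45
  after D4: wrote 7B at 0x07 = 1b67fbb367201f
query mem[0x0a]=0xb3, mem[0x18]=0xb3, mem[0x06]=0x4d, mem[0x13]=0x2f

MEM[0x0a,0x18,0x06,0x13] = b3 b3 4d 2f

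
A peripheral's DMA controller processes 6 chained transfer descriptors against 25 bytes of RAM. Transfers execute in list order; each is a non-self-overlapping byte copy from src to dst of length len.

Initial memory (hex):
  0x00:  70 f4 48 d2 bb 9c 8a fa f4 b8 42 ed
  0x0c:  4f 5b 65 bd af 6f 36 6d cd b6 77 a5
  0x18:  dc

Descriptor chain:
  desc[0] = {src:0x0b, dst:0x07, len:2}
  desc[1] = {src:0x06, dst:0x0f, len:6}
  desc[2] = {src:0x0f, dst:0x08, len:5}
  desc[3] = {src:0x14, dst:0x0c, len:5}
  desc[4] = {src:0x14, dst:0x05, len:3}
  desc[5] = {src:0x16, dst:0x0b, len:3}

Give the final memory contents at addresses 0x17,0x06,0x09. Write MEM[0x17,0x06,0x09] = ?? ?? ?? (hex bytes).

MEM[0x17,0x06,0x09] = a5 b6 ed

D0: mem[0x07..0x08] <- [ed 4f]
D1: mem[0x0f..0x14] <- [8a ed 4f b8 42 ed]
D2: mem[0x08..0x0c] <- [8a ed 4f b8 42]
D3: mem[0x0c..0x10] <- [ed b6 77 a5 dc]
D4: mem[0x05..0x07] <- [ed b6 77]
D5: mem[0x0b..0x0d] <- [77 a5 dc]
query mem[0x17]=0xa5, mem[0x06]=0xb6, mem[0x09]=0xed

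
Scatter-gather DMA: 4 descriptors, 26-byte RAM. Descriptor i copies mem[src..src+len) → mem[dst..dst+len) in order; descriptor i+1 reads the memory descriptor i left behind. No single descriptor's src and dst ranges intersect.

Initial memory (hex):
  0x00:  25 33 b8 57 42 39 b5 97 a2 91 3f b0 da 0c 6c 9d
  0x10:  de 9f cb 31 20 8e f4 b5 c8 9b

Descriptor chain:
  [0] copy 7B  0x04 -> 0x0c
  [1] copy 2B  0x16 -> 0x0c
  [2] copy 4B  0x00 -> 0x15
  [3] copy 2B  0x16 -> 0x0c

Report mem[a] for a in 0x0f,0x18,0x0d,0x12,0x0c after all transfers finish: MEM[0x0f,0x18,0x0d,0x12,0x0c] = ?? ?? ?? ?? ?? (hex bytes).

MEM[0x0f,0x18,0x0d,0x12,0x0c] = 97 57 b8 3f 33

#0 dst[0x0c+7] := {0x42,0x39,0xb5,0x97,0xa2,0x91,0x3f}
#1 dst[0x0c+2] := {0xf4,0xb5}
#2 dst[0x15+4] := {0x25,0x33,0xb8,0x57}
#3 dst[0x0c+2] := {0x33,0xb8}
query mem[0x0f]=0x97, mem[0x18]=0x57, mem[0x0d]=0xb8, mem[0x12]=0x3f, mem[0x0c]=0x33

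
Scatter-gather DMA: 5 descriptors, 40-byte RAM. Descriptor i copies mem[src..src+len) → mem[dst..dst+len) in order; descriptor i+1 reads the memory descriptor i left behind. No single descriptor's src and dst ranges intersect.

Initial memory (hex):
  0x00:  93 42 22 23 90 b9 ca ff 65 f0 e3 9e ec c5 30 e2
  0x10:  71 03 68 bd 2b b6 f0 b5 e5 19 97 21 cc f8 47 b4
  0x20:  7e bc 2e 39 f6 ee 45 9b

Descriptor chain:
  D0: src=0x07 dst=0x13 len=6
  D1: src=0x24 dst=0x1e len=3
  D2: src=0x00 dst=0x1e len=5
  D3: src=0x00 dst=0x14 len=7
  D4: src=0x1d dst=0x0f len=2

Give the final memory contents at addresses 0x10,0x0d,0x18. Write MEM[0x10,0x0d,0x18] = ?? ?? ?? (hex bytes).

D0: mem[0x13..0x18] <- [ff 65 f0 e3 9e ec]
D1: mem[0x1e..0x20] <- [f6 ee 45]
D2: mem[0x1e..0x22] <- [93 42 22 23 90]
D3: mem[0x14..0x1a] <- [93 42 22 23 90 b9 ca]
D4: mem[0x0f..0x10] <- [f8 93]
query mem[0x10]=0x93, mem[0x0d]=0xc5, mem[0x18]=0x90

MEM[0x10,0x0d,0x18] = 93 c5 90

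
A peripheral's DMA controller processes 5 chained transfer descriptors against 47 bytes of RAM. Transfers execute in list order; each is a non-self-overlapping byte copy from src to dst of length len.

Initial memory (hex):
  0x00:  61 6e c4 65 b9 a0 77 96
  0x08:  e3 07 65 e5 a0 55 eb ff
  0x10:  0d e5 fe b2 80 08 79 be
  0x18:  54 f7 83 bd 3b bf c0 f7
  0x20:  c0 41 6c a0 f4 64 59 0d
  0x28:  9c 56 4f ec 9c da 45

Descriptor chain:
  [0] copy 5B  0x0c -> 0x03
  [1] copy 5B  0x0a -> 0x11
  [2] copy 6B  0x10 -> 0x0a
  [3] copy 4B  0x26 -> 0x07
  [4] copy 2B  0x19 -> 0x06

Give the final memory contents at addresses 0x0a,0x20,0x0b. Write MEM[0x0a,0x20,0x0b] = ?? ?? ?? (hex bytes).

MEM[0x0a,0x20,0x0b] = 56 c0 65

D0: mem[0x03..0x07] <- [a0 55 eb ff 0d]
D1: mem[0x11..0x15] <- [65 e5 a0 55 eb]
D2: mem[0x0a..0x0f] <- [0d 65 e5 a0 55 eb]
D3: mem[0x07..0x0a] <- [59 0d 9c 56]
D4: mem[0x06..0x07] <- [f7 83]
query mem[0x0a]=0x56, mem[0x20]=0xc0, mem[0x0b]=0x65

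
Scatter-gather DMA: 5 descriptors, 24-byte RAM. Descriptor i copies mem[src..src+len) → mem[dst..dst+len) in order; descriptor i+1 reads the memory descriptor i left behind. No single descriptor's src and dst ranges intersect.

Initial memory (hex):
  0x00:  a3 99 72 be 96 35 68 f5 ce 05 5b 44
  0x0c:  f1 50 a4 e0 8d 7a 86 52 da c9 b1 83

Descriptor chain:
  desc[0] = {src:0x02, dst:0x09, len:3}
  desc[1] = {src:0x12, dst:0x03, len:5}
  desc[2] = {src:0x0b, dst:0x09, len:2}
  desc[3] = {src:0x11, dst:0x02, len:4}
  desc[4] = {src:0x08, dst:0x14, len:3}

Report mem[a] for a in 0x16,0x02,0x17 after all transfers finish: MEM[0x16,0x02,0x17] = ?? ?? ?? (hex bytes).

D0: mem[0x09..0x0b] <- [72 be 96]
D1: mem[0x03..0x07] <- [86 52 da c9 b1]
D2: mem[0x09..0x0a] <- [96 f1]
D3: mem[0x02..0x05] <- [7a 86 52 da]
D4: mem[0x14..0x16] <- [ce 96 f1]
query mem[0x16]=0xf1, mem[0x02]=0x7a, mem[0x17]=0x83

MEM[0x16,0x02,0x17] = f1 7a 83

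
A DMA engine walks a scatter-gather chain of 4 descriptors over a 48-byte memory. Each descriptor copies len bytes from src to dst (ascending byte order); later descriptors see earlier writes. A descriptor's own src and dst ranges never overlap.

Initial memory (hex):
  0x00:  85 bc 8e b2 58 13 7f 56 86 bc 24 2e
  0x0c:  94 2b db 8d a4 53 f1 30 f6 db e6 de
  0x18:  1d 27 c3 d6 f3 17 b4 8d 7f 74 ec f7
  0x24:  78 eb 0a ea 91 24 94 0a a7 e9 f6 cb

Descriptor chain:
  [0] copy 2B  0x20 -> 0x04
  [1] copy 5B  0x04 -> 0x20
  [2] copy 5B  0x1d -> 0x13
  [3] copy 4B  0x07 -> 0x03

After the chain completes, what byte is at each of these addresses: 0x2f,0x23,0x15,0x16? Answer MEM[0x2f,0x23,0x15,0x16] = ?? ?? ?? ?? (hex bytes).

[0] 0x20->0x04 len=2 : 7f 74
[1] 0x04->0x20 len=5 : 7f 74 7f 56 86
[2] 0x1d->0x13 len=5 : 17 b4 8d 7f 74
[3] 0x07->0x03 len=4 : 56 86 bc 24
query mem[0x2f]=0xcb, mem[0x23]=0x56, mem[0x15]=0x8d, mem[0x16]=0x7f

MEM[0x2f,0x23,0x15,0x16] = cb 56 8d 7f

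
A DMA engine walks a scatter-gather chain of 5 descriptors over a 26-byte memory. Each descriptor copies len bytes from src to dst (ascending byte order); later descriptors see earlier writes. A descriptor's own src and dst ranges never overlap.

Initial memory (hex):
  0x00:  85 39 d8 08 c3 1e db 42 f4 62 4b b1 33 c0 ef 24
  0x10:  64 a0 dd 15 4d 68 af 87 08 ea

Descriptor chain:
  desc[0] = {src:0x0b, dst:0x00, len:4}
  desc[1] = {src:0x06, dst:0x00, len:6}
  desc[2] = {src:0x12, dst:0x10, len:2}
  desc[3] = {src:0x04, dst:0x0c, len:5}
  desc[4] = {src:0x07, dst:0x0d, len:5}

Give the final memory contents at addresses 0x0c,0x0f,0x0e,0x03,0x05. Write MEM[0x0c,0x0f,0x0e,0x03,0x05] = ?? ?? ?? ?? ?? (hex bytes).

MEM[0x0c,0x0f,0x0e,0x03,0x05] = 4b 62 f4 62 b1

D0: mem[0x00..0x03] <- [b1 33 c0 ef]
D1: mem[0x00..0x05] <- [db 42 f4 62 4b b1]
D2: mem[0x10..0x11] <- [dd 15]
D3: mem[0x0c..0x10] <- [4b b1 db 42 f4]
D4: mem[0x0d..0x11] <- [42 f4 62 4b b1]
query mem[0x0c]=0x4b, mem[0x0f]=0x62, mem[0x0e]=0xf4, mem[0x03]=0x62, mem[0x05]=0xb1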